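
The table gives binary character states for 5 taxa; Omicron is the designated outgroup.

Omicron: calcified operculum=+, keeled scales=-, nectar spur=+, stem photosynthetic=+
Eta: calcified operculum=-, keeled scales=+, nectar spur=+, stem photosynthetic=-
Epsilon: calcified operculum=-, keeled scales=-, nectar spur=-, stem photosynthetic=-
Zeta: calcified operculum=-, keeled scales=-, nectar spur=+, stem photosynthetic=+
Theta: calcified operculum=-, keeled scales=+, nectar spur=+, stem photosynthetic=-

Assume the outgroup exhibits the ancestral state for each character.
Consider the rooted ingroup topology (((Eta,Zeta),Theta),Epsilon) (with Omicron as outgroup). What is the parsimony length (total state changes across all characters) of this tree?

Map each character onto (((Eta,Zeta),Theta),Epsilon) (rooted by Omicron) and count the minimum state changes it requires (Fitch parsimony):
calcified operculum: 1; keeled scales: 2; nectar spur: 1; stem photosynthetic: 2.
Total tree length = 6.

6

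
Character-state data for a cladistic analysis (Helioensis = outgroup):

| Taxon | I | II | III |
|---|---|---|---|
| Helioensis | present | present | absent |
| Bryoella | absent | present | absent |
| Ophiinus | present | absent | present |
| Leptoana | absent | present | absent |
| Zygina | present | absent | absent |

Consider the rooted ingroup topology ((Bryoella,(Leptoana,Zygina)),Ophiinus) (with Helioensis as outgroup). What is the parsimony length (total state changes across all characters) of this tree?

Map each character onto ((Bryoella,(Leptoana,Zygina)),Ophiinus) (rooted by Helioensis) and count the minimum state changes it requires (Fitch parsimony):
I: 2; II: 2; III: 1.
Total tree length = 5.

5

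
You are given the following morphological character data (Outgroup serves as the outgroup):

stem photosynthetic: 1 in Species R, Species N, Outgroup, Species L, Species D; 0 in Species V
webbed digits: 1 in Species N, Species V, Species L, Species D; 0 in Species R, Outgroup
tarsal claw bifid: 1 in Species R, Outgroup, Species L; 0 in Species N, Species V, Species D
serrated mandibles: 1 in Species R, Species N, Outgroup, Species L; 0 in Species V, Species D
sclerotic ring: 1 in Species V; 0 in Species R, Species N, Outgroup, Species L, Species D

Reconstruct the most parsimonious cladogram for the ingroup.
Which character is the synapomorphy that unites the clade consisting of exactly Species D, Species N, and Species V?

Character polarity is set by the outgroup: the derived state is whichever differs from the outgroup's state, so for stem photosynthetic, tarsal claw bifid, serrated mandibles the derived state is '0', and for the remaining characters it is '1'.
stem photosynthetic (derived state '0') is unique to Species V (autapomorphy; uninformative for grouping).
webbed digits: derived state '1' in Species D, Species L, Species N, and Species V only — synapomorphy for {Species D, Species L, Species N, Species V}.
tarsal claw bifid (derived state '0') is shared by Species D, Species N, and Species V — a synapomorphy uniting that clade.
serrated mandibles (derived state '0') is shared by Species D and Species V — a synapomorphy uniting that clade.
sclerotic ring: derived state '1' in Species V only — an autapomorphy, so it tells us nothing about relationships among taxa.
Most parsimonious ingroup topology: (Species R,(((Species V,Species D),Species N),Species L)).
The clade {Species D, Species N, Species V} is supported by tarsal claw bifid: its derived state '0' occurs in exactly those taxa and in no other taxon (including the outgroup).

tarsal claw bifid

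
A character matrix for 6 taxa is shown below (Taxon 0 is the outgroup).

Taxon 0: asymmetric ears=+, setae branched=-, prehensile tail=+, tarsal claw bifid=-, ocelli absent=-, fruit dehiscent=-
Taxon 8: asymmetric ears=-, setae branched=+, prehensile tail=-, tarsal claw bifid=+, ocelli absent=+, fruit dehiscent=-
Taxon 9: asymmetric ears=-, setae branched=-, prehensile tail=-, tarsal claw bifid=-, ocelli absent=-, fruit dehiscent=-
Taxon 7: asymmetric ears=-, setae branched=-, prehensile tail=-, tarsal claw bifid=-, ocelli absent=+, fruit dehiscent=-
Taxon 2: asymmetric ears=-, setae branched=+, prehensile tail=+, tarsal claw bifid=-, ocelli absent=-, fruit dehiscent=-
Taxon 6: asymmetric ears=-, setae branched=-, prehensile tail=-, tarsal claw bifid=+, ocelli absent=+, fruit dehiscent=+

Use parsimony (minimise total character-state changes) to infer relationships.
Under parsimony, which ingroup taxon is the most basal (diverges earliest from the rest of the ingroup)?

Taxon 2

Character polarity is set by the outgroup: the derived state is whichever differs from the outgroup's state, so for asymmetric ears, prehensile tail the derived state is '-', and for the remaining characters it is '+'.
asymmetric ears (derived state '-') is shared by all ingroup taxa — unites the whole ingroup.
setae branched groups Taxon 2 and Taxon 8, which is incompatible with the clades supported by the remaining characters; treating it as convergent (homoplasy) costs fewer steps than any alternative tree.
prehensile tail: derived state '-' in Taxon 6, Taxon 7, Taxon 8, and Taxon 9 only — synapomorphy for {Taxon 6, Taxon 7, Taxon 8, Taxon 9}.
tarsal claw bifid: derived state '+' in Taxon 6 and Taxon 8 only — synapomorphy for {Taxon 6, Taxon 8}.
Only Taxon 6, Taxon 7, and Taxon 8 show the derived state '+' for ocelli absent, supporting them as a clade.
fruit dehiscent (derived state '+') is unique to Taxon 6 (autapomorphy; uninformative for grouping).
Most parsimonious ingroup topology: ((((Taxon 8,Taxon 6),Taxon 7),Taxon 9),Taxon 2).
Taxon 2 is sister to the clade containing all other ingroup taxa, so it is the earliest-diverging (most basal) ingroup lineage.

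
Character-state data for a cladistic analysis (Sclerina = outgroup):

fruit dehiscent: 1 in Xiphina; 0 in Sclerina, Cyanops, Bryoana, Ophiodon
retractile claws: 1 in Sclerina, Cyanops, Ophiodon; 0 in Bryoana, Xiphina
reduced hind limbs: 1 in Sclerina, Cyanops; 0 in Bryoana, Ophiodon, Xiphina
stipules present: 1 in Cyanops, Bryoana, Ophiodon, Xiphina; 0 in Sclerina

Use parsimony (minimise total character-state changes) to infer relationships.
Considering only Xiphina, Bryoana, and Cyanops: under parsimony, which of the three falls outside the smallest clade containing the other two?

Character polarity is set by the outgroup: the derived state is whichever differs from the outgroup's state, so for retractile claws, reduced hind limbs the derived state is '0', and for the remaining characters it is '1'.
fruit dehiscent: derived state '1' in Xiphina only — an autapomorphy, so it tells us nothing about relationships among taxa.
Only Bryoana and Xiphina show the derived state '0' for retractile claws, supporting them as a clade.
reduced hind limbs (derived state '0') is shared by Bryoana, Ophiodon, and Xiphina — a synapomorphy uniting that clade.
All ingroup taxa share the derived state '1' for stipules present; it defines the ingroup but does not resolve relationships within it.
Most parsimonious ingroup topology: (Cyanops,((Bryoana,Xiphina),Ophiodon)).
Xiphina and Bryoana share a more recent common ancestor with each other than either does with Cyanops, so Cyanops is the least closely related of the three.

Cyanops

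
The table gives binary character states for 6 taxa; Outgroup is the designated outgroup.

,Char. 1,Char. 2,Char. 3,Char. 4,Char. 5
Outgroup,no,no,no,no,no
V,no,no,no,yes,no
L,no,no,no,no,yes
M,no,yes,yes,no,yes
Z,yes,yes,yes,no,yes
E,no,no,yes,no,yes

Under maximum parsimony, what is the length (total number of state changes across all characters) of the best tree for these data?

5

The outgroup has state 'no' for every character, so 'yes' is the derived state throughout.
Char. 1: derived state 'yes' in Z only — an autapomorphy, so it tells us nothing about relationships among taxa.
Only M and Z show the derived state 'yes' for Char. 2, supporting them as a clade.
Char. 3: derived state 'yes' in E, M, and Z only — synapomorphy for {E, M, Z}.
Char. 4: derived state 'yes' in V only — an autapomorphy, so it tells us nothing about relationships among taxa.
Char. 5: derived state 'yes' in E, L, M, and Z only — synapomorphy for {E, L, M, Z}.
Most parsimonious ingroup topology: (V,(L,((M,Z),E))).
Changes per character on this tree: Char. 1: 1; Char. 2: 1; Char. 3: 1; Char. 4: 1; Char. 5: 1.
Total = 5.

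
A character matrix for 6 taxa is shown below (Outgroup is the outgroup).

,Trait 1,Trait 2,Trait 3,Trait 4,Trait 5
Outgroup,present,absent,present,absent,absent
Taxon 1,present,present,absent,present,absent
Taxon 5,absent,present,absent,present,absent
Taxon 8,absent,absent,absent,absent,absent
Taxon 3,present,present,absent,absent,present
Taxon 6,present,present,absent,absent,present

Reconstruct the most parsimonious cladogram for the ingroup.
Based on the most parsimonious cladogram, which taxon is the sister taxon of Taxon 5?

Character polarity is set by the outgroup: the derived state is whichever differs from the outgroup's state, so for Trait 1, Trait 3 the derived state is 'absent', and for the remaining characters it is 'present'.
Trait 1 (state 'absent') occurs in Taxon 5 and Taxon 8 but conflicts with the nesting implied by the other characters — most parsimoniously interpreted as homoplasy.
Only Taxon 1, Taxon 3, Taxon 5, and Taxon 6 show the derived state 'present' for Trait 2, supporting them as a clade.
All ingroup taxa share the derived state 'absent' for Trait 3; it defines the ingroup but does not resolve relationships within it.
Trait 4: derived state 'present' in Taxon 1 and Taxon 5 only — synapomorphy for {Taxon 1, Taxon 5}.
Only Taxon 3 and Taxon 6 show the derived state 'present' for Trait 5, supporting them as a clade.
Most parsimonious ingroup topology: (((Taxon 1,Taxon 5),(Taxon 3,Taxon 6)),Taxon 8).
Taxon 5 and Taxon 1 form a cherry on this tree, so they are sister taxa.

Taxon 1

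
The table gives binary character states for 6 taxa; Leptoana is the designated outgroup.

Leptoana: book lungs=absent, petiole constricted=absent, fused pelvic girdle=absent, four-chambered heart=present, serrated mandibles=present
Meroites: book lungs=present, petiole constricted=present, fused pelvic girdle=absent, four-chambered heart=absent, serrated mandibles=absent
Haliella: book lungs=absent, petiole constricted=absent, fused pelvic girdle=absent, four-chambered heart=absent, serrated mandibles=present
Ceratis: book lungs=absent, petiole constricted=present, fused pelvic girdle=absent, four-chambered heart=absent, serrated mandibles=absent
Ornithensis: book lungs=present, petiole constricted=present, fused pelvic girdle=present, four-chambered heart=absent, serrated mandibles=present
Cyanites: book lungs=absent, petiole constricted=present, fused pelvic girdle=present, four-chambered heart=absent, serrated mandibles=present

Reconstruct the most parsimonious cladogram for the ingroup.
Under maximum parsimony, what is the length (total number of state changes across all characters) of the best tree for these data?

6

Character polarity is set by the outgroup: the derived state is whichever differs from the outgroup's state, so for four-chambered heart, serrated mandibles the derived state is 'absent', and for the remaining characters it is 'present'.
book lungs groups Meroites and Ornithensis, which is incompatible with the clades supported by the remaining characters; treating it as convergent (homoplasy) costs fewer steps than any alternative tree.
Only Ceratis, Cyanites, Meroites, and Ornithensis show the derived state 'present' for petiole constricted, supporting them as a clade.
Only Cyanites and Ornithensis show the derived state 'present' for fused pelvic girdle, supporting them as a clade.
four-chambered heart (derived state 'absent') is shared by all ingroup taxa — unites the whole ingroup.
serrated mandibles (derived state 'absent') is shared by Ceratis and Meroites — a synapomorphy uniting that clade.
Most parsimonious ingroup topology: (((Meroites,Ceratis),(Ornithensis,Cyanites)),Haliella).
Changes per character on this tree: book lungs: 2; petiole constricted: 1; fused pelvic girdle: 1; four-chambered heart: 1; serrated mandibles: 1.
Total = 6.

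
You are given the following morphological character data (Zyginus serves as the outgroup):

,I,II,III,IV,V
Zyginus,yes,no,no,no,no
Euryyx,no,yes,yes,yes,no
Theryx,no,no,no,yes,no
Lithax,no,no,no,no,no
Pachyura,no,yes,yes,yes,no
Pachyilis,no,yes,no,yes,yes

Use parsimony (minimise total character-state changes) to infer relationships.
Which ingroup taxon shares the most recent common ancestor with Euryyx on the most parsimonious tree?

Character polarity is set by the outgroup: the derived state is whichever differs from the outgroup's state, so for I the derived state is 'no', and for the remaining characters it is 'yes'.
All ingroup taxa share the derived state 'no' for I; it defines the ingroup but does not resolve relationships within it.
Only Euryyx, Pachyilis, and Pachyura show the derived state 'yes' for II, supporting them as a clade.
Only Euryyx and Pachyura show the derived state 'yes' for III, supporting them as a clade.
IV: derived state 'yes' in Euryyx, Pachyilis, Pachyura, and Theryx only — synapomorphy for {Euryyx, Pachyilis, Pachyura, Theryx}.
V (derived state 'yes') is unique to Pachyilis (autapomorphy; uninformative for grouping).
Most parsimonious ingroup topology: ((((Euryyx,Pachyura),Pachyilis),Theryx),Lithax).
Euryyx and Pachyura form a cherry on this tree, so they are sister taxa.

Pachyura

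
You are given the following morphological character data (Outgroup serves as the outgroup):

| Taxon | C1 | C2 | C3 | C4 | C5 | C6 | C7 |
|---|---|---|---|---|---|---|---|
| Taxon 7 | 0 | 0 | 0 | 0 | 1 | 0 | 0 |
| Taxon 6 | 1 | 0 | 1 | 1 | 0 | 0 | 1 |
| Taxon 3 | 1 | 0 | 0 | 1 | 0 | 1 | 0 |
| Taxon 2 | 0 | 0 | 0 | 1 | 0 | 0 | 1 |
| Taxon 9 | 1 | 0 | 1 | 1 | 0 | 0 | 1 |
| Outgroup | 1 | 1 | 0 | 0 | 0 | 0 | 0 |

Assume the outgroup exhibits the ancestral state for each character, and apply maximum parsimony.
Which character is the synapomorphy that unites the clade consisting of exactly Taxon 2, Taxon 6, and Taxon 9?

C7

Character polarity is set by the outgroup: the derived state is whichever differs from the outgroup's state, so for C1, C2 the derived state is '0', and for the remaining characters it is '1'.
C1 groups Taxon 2 and Taxon 7, which is incompatible with the clades supported by the remaining characters; treating it as convergent (homoplasy) costs fewer steps than any alternative tree.
All ingroup taxa share the derived state '0' for C2; it defines the ingroup but does not resolve relationships within it.
Only Taxon 6 and Taxon 9 show the derived state '1' for C3, supporting them as a clade.
Only Taxon 2, Taxon 3, Taxon 6, and Taxon 9 show the derived state '1' for C4, supporting them as a clade.
C5: derived state '1' in Taxon 7 only — an autapomorphy, so it tells us nothing about relationships among taxa.
C6: derived state '1' in Taxon 3 only — an autapomorphy, so it tells us nothing about relationships among taxa.
C7 (derived state '1') is shared by Taxon 2, Taxon 6, and Taxon 9 — a synapomorphy uniting that clade.
Most parsimonious ingroup topology: (Taxon 7,(((Taxon 9,Taxon 6),Taxon 2),Taxon 3)).
The clade {Taxon 2, Taxon 6, Taxon 9} is supported by C7: its derived state '1' occurs in exactly those taxa and in no other taxon (including the outgroup).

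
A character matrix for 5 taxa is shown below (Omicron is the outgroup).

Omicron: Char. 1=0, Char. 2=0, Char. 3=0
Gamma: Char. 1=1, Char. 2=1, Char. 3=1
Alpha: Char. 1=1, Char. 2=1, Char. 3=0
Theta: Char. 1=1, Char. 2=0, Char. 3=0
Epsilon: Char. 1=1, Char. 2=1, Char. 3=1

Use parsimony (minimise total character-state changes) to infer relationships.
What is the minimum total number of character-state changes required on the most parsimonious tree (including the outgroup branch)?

The outgroup has state '0' for every character, so '1' is the derived state throughout.
All ingroup taxa share the derived state '1' for Char. 1; it defines the ingroup but does not resolve relationships within it.
Char. 2 (derived state '1') is shared by Alpha, Epsilon, and Gamma — a synapomorphy uniting that clade.
Only Epsilon and Gamma show the derived state '1' for Char. 3, supporting them as a clade.
Most parsimonious ingroup topology: (((Gamma,Epsilon),Alpha),Theta).
Changes per character on this tree: Char. 1: 1; Char. 2: 1; Char. 3: 1.
Total = 3.

3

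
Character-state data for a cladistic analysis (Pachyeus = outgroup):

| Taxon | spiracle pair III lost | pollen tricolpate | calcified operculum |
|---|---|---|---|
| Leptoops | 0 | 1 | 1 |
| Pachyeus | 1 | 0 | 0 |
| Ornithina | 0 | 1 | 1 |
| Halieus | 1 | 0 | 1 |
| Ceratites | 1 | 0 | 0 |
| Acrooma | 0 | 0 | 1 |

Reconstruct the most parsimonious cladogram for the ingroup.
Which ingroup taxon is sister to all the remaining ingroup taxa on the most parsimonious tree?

Character polarity is set by the outgroup: the derived state is whichever differs from the outgroup's state, so for spiracle pair III lost the derived state is '0', and for the remaining characters it is '1'.
spiracle pair III lost: derived state '0' in Acrooma, Leptoops, and Ornithina only — synapomorphy for {Acrooma, Leptoops, Ornithina}.
pollen tricolpate: derived state '1' in Leptoops and Ornithina only — synapomorphy for {Leptoops, Ornithina}.
Only Acrooma, Halieus, Leptoops, and Ornithina show the derived state '1' for calcified operculum, supporting them as a clade.
Most parsimonious ingroup topology: ((((Ornithina,Leptoops),Acrooma),Halieus),Ceratites).
Ceratites is sister to the clade containing all other ingroup taxa, so it is the earliest-diverging (most basal) ingroup lineage.

Ceratites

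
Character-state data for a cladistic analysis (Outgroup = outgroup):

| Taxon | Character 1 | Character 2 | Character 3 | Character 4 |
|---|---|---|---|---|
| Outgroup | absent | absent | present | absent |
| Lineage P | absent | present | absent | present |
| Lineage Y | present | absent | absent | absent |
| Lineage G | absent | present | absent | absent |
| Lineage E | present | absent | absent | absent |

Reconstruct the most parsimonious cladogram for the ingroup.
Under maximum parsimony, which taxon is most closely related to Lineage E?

Lineage Y

Character polarity is set by the outgroup: the derived state is whichever differs from the outgroup's state, so for Character 3 the derived state is 'absent', and for the remaining characters it is 'present'.
Character 1 (derived state 'present') is shared by Lineage E and Lineage Y — a synapomorphy uniting that clade.
Only Lineage G and Lineage P show the derived state 'present' for Character 2, supporting them as a clade.
All ingroup taxa share the derived state 'absent' for Character 3; it defines the ingroup but does not resolve relationships within it.
Character 4: derived state 'present' in Lineage P only — an autapomorphy, so it tells us nothing about relationships among taxa.
Most parsimonious ingroup topology: ((Lineage P,Lineage G),(Lineage E,Lineage Y)).
Lineage E and Lineage Y form a cherry on this tree, so they are sister taxa.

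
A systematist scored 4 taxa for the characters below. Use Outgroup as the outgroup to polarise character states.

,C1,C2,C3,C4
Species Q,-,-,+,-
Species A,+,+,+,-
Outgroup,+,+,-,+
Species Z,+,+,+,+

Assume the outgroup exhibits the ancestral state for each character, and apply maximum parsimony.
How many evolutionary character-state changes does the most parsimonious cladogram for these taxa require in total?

4

Character polarity is set by the outgroup: the derived state is whichever differs from the outgroup's state, so for C1, C2, C4 the derived state is '-', and for the remaining characters it is '+'.
C1: derived state '-' in Species Q only — an autapomorphy, so it tells us nothing about relationships among taxa.
C2 (derived state '-') is unique to Species Q (autapomorphy; uninformative for grouping).
C3 (derived state '+') is shared by all ingroup taxa — unites the whole ingroup.
Only Species A and Species Q show the derived state '-' for C4, supporting them as a clade.
Most parsimonious ingroup topology: ((Species A,Species Q),Species Z).
Changes per character on this tree: C1: 1; C2: 1; C3: 1; C4: 1.
Total = 4.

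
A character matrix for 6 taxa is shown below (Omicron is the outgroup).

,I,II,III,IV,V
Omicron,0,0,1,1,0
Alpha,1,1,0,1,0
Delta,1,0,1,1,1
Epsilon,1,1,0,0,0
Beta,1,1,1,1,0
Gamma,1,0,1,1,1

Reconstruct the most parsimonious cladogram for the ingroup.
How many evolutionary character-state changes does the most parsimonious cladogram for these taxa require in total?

5

Character polarity is set by the outgroup: the derived state is whichever differs from the outgroup's state, so for III, IV the derived state is '0', and for the remaining characters it is '1'.
I (derived state '1') is shared by all ingroup taxa — unites the whole ingroup.
II: derived state '1' in Alpha, Beta, and Epsilon only — synapomorphy for {Alpha, Beta, Epsilon}.
III (derived state '0') is shared by Alpha and Epsilon — a synapomorphy uniting that clade.
IV (derived state '0') is unique to Epsilon (autapomorphy; uninformative for grouping).
Only Delta and Gamma show the derived state '1' for V, supporting them as a clade.
Most parsimonious ingroup topology: (((Alpha,Epsilon),Beta),(Delta,Gamma)).
Changes per character on this tree: I: 1; II: 1; III: 1; IV: 1; V: 1.
Total = 5.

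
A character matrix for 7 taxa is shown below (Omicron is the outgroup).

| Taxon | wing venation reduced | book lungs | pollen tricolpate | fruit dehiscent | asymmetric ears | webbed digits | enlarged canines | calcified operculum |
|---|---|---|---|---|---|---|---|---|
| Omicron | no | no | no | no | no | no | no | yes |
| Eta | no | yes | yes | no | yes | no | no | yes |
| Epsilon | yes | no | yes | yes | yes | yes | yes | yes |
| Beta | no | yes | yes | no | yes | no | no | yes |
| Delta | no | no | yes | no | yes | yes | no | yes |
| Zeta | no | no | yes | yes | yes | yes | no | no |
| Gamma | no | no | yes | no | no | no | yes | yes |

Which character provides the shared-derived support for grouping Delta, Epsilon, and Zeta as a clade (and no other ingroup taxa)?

webbed digits

Character polarity is set by the outgroup: the derived state is whichever differs from the outgroup's state, so for calcified operculum the derived state is 'no', and for the remaining characters it is 'yes'.
wing venation reduced (derived state 'yes') is unique to Epsilon (autapomorphy; uninformative for grouping).
book lungs (derived state 'yes') is shared by Beta and Eta — a synapomorphy uniting that clade.
All ingroup taxa share the derived state 'yes' for pollen tricolpate; it defines the ingroup but does not resolve relationships within it.
fruit dehiscent (derived state 'yes') is shared by Epsilon and Zeta — a synapomorphy uniting that clade.
asymmetric ears: derived state 'yes' in Beta, Delta, Epsilon, Eta, and Zeta only — synapomorphy for {Beta, Delta, Epsilon, Eta, Zeta}.
webbed digits: derived state 'yes' in Delta, Epsilon, and Zeta only — synapomorphy for {Delta, Epsilon, Zeta}.
enlarged canines groups Epsilon and Gamma, which is incompatible with the clades supported by the remaining characters; treating it as convergent (homoplasy) costs fewer steps than any alternative tree.
calcified operculum: derived state 'no' in Zeta only — an autapomorphy, so it tells us nothing about relationships among taxa.
Most parsimonious ingroup topology: (((Eta,Beta),((Epsilon,Zeta),Delta)),Gamma).
The clade {Delta, Epsilon, Zeta} is supported by webbed digits: its derived state 'yes' occurs in exactly those taxa and in no other taxon (including the outgroup).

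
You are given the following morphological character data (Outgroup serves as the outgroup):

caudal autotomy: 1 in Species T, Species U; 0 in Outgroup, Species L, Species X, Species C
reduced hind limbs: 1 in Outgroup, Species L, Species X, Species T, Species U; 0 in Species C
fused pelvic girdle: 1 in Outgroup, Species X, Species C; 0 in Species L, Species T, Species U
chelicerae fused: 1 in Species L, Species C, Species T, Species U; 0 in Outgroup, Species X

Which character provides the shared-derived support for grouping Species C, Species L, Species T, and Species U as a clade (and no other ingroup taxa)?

Character polarity is set by the outgroup: the derived state is whichever differs from the outgroup's state, so for reduced hind limbs, fused pelvic girdle the derived state is '0', and for the remaining characters it is '1'.
Only Species T and Species U show the derived state '1' for caudal autotomy, supporting them as a clade.
reduced hind limbs: derived state '0' in Species C only — an autapomorphy, so it tells us nothing about relationships among taxa.
Only Species L, Species T, and Species U show the derived state '0' for fused pelvic girdle, supporting them as a clade.
Only Species C, Species L, Species T, and Species U show the derived state '1' for chelicerae fused, supporting them as a clade.
Most parsimonious ingroup topology: (((Species L,(Species T,Species U)),Species C),Species X).
The clade {Species C, Species L, Species T, Species U} is supported by chelicerae fused: its derived state '1' occurs in exactly those taxa and in no other taxon (including the outgroup).

chelicerae fused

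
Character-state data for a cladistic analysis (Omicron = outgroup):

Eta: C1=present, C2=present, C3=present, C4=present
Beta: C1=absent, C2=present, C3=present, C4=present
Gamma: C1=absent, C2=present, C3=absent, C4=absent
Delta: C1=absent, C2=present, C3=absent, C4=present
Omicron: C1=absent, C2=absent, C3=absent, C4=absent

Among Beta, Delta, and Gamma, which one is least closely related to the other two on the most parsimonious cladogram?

Gamma

The outgroup has state 'absent' for every character, so 'present' is the derived state throughout.
C1: derived state 'present' in Eta only — an autapomorphy, so it tells us nothing about relationships among taxa.
C2 (derived state 'present') is shared by all ingroup taxa — unites the whole ingroup.
Only Beta and Eta show the derived state 'present' for C3, supporting them as a clade.
C4: derived state 'present' in Beta, Delta, and Eta only — synapomorphy for {Beta, Delta, Eta}.
Most parsimonious ingroup topology: ((Delta,(Eta,Beta)),Gamma).
Delta and Beta share a more recent common ancestor with each other than either does with Gamma, so Gamma is the least closely related of the three.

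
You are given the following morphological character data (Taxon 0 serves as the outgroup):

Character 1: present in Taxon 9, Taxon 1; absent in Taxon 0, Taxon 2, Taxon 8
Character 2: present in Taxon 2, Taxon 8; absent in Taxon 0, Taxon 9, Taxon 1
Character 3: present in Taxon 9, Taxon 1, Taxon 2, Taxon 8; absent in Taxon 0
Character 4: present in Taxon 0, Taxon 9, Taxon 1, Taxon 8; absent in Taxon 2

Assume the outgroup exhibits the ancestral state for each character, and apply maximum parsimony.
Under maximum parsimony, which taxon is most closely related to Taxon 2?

Taxon 8

Character polarity is set by the outgroup: the derived state is whichever differs from the outgroup's state, so for Character 4 the derived state is 'absent', and for the remaining characters it is 'present'.
Only Taxon 1 and Taxon 9 show the derived state 'present' for Character 1, supporting them as a clade.
Only Taxon 2 and Taxon 8 show the derived state 'present' for Character 2, supporting them as a clade.
All ingroup taxa share the derived state 'present' for Character 3; it defines the ingroup but does not resolve relationships within it.
Character 4 (derived state 'absent') is unique to Taxon 2 (autapomorphy; uninformative for grouping).
Most parsimonious ingroup topology: ((Taxon 9,Taxon 1),(Taxon 2,Taxon 8)).
Taxon 2 and Taxon 8 form a cherry on this tree, so they are sister taxa.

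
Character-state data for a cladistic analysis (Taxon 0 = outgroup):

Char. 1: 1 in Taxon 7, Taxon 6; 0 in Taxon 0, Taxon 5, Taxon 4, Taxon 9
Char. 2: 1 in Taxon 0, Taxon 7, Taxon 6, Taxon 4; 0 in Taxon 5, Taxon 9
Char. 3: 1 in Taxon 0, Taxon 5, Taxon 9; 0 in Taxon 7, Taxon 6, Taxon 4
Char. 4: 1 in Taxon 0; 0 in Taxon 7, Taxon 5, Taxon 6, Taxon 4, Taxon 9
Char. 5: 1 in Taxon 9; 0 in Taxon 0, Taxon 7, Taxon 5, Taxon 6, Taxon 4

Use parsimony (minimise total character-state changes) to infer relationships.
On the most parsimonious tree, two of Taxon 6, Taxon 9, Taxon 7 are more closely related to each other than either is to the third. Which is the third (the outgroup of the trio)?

Taxon 9

Character polarity is set by the outgroup: the derived state is whichever differs from the outgroup's state, so for Char. 2, Char. 3, Char. 4 the derived state is '0', and for the remaining characters it is '1'.
Char. 1: derived state '1' in Taxon 6 and Taxon 7 only — synapomorphy for {Taxon 6, Taxon 7}.
Char. 2: derived state '0' in Taxon 5 and Taxon 9 only — synapomorphy for {Taxon 5, Taxon 9}.
Only Taxon 4, Taxon 6, and Taxon 7 show the derived state '0' for Char. 3, supporting them as a clade.
All ingroup taxa share the derived state '0' for Char. 4; it defines the ingroup but does not resolve relationships within it.
Char. 5 (derived state '1') is unique to Taxon 9 (autapomorphy; uninformative for grouping).
Most parsimonious ingroup topology: (((Taxon 7,Taxon 6),Taxon 4),(Taxon 5,Taxon 9)).
Taxon 7 and Taxon 6 share a more recent common ancestor with each other than either does with Taxon 9, so Taxon 9 is the least closely related of the three.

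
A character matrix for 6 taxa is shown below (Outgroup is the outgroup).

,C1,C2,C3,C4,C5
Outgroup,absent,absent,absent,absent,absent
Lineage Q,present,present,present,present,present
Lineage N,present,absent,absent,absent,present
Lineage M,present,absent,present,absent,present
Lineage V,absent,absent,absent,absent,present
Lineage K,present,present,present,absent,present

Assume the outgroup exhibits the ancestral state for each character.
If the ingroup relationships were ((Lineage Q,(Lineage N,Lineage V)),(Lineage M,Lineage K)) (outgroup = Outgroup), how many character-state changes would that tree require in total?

Map each character onto ((Lineage Q,(Lineage N,Lineage V)),(Lineage M,Lineage K)) (rooted by Outgroup) and count the minimum state changes it requires (Fitch parsimony):
C1: 2; C2: 2; C3: 2; C4: 1; C5: 1.
Total tree length = 8.

8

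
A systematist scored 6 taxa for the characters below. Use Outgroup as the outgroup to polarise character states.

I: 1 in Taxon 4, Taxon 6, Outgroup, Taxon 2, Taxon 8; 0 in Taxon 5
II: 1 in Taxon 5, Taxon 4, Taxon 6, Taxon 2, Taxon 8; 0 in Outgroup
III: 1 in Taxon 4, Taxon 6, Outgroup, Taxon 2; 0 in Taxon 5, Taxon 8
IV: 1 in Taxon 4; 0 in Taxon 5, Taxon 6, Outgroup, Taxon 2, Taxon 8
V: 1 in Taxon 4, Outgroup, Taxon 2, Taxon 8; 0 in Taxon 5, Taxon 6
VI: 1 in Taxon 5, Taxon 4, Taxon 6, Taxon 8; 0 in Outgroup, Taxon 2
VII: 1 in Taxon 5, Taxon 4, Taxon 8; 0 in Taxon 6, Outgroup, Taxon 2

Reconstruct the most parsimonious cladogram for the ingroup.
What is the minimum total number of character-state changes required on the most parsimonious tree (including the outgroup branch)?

Character polarity is set by the outgroup: the derived state is whichever differs from the outgroup's state, so for I, III, V the derived state is '0', and for the remaining characters it is '1'.
I (derived state '0') is unique to Taxon 5 (autapomorphy; uninformative for grouping).
II (derived state '1') is shared by all ingroup taxa — unites the whole ingroup.
III (derived state '0') is shared by Taxon 5 and Taxon 8 — a synapomorphy uniting that clade.
IV (derived state '1') is unique to Taxon 4 (autapomorphy; uninformative for grouping).
V (state '0') occurs in Taxon 5 and Taxon 6 but conflicts with the nesting implied by the other characters — most parsimoniously interpreted as homoplasy.
VI: derived state '1' in Taxon 4, Taxon 5, Taxon 6, and Taxon 8 only — synapomorphy for {Taxon 4, Taxon 5, Taxon 6, Taxon 8}.
VII (derived state '1') is shared by Taxon 4, Taxon 5, and Taxon 8 — a synapomorphy uniting that clade.
Most parsimonious ingroup topology: (((Taxon 4,(Taxon 8,Taxon 5)),Taxon 6),Taxon 2).
Changes per character on this tree: I: 1; II: 1; III: 1; IV: 1; V: 2; VI: 1; VII: 1.
Total = 8.

8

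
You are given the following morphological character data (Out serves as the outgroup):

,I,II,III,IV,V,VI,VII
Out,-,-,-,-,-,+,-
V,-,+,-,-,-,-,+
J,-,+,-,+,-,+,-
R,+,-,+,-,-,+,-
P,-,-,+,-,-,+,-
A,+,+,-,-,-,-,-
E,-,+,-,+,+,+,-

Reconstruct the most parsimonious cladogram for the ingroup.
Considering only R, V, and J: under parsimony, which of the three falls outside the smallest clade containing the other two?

R

Character polarity is set by the outgroup: the derived state is whichever differs from the outgroup's state, so for VI the derived state is '-', and for the remaining characters it is '+'.
I (state '+') occurs in A and R but conflicts with the nesting implied by the other characters — most parsimoniously interpreted as homoplasy.
Only A, E, J, and V show the derived state '+' for II, supporting them as a clade.
III: derived state '+' in P and R only — synapomorphy for {P, R}.
IV: derived state '+' in E and J only — synapomorphy for {E, J}.
V: derived state '+' in E only — an autapomorphy, so it tells us nothing about relationships among taxa.
Only A and V show the derived state '-' for VI, supporting them as a clade.
VII: derived state '+' in V only — an autapomorphy, so it tells us nothing about relationships among taxa.
Most parsimonious ingroup topology: (((V,A),(J,E)),(R,P)).
J and V share a more recent common ancestor with each other than either does with R, so R is the least closely related of the three.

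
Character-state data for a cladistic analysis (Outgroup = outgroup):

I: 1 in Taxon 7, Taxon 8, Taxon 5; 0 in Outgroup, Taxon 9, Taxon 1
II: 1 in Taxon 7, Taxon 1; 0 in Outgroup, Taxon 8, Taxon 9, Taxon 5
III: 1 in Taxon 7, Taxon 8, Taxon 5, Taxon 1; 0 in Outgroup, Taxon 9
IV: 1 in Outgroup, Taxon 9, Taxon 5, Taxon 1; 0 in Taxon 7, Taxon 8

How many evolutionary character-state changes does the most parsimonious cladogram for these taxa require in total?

5

Character polarity is set by the outgroup: the derived state is whichever differs from the outgroup's state, so for IV the derived state is '0', and for the remaining characters it is '1'.
I (derived state '1') is shared by Taxon 5, Taxon 7, and Taxon 8 — a synapomorphy uniting that clade.
II groups Taxon 1 and Taxon 7, which is incompatible with the clades supported by the remaining characters; treating it as convergent (homoplasy) costs fewer steps than any alternative tree.
III: derived state '1' in Taxon 1, Taxon 5, Taxon 7, and Taxon 8 only — synapomorphy for {Taxon 1, Taxon 5, Taxon 7, Taxon 8}.
IV: derived state '0' in Taxon 7 and Taxon 8 only — synapomorphy for {Taxon 7, Taxon 8}.
Most parsimonious ingroup topology: ((((Taxon 7,Taxon 8),Taxon 5),Taxon 1),Taxon 9).
Changes per character on this tree: I: 1; II: 2; III: 1; IV: 1.
Total = 5.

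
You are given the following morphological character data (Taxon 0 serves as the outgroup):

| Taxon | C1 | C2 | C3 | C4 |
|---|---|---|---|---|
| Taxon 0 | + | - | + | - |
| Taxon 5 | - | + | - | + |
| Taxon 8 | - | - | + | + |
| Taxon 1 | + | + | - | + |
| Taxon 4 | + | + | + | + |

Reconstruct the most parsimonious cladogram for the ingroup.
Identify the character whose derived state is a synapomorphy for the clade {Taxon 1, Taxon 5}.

C3

Character polarity is set by the outgroup: the derived state is whichever differs from the outgroup's state, so for C1, C3 the derived state is '-', and for the remaining characters it is '+'.
C1 groups Taxon 5 and Taxon 8, which is incompatible with the clades supported by the remaining characters; treating it as convergent (homoplasy) costs fewer steps than any alternative tree.
C2: derived state '+' in Taxon 1, Taxon 4, and Taxon 5 only — synapomorphy for {Taxon 1, Taxon 4, Taxon 5}.
C3: derived state '-' in Taxon 1 and Taxon 5 only — synapomorphy for {Taxon 1, Taxon 5}.
All ingroup taxa share the derived state '+' for C4; it defines the ingroup but does not resolve relationships within it.
Most parsimonious ingroup topology: (((Taxon 5,Taxon 1),Taxon 4),Taxon 8).
The clade {Taxon 1, Taxon 5} is supported by C3: its derived state '-' occurs in exactly those taxa and in no other taxon (including the outgroup).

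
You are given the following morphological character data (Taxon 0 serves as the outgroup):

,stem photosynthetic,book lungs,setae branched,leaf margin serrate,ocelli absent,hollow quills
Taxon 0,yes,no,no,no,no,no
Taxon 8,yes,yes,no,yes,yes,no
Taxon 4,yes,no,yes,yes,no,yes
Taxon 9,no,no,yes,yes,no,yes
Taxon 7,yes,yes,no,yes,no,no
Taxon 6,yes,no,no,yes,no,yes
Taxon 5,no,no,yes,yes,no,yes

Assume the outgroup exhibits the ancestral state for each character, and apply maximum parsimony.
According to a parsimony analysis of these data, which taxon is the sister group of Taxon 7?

Taxon 8

Character polarity is set by the outgroup: the derived state is whichever differs from the outgroup's state, so for stem photosynthetic the derived state is 'no', and for the remaining characters it is 'yes'.
stem photosynthetic: derived state 'no' in Taxon 5 and Taxon 9 only — synapomorphy for {Taxon 5, Taxon 9}.
book lungs (derived state 'yes') is shared by Taxon 7 and Taxon 8 — a synapomorphy uniting that clade.
setae branched: derived state 'yes' in Taxon 4, Taxon 5, and Taxon 9 only — synapomorphy for {Taxon 4, Taxon 5, Taxon 9}.
All ingroup taxa share the derived state 'yes' for leaf margin serrate; it defines the ingroup but does not resolve relationships within it.
ocelli absent (derived state 'yes') is unique to Taxon 8 (autapomorphy; uninformative for grouping).
Only Taxon 4, Taxon 5, Taxon 6, and Taxon 9 show the derived state 'yes' for hollow quills, supporting them as a clade.
Most parsimonious ingroup topology: ((Taxon 8,Taxon 7),((Taxon 4,(Taxon 9,Taxon 5)),Taxon 6)).
Taxon 7 and Taxon 8 form a cherry on this tree, so they are sister taxa.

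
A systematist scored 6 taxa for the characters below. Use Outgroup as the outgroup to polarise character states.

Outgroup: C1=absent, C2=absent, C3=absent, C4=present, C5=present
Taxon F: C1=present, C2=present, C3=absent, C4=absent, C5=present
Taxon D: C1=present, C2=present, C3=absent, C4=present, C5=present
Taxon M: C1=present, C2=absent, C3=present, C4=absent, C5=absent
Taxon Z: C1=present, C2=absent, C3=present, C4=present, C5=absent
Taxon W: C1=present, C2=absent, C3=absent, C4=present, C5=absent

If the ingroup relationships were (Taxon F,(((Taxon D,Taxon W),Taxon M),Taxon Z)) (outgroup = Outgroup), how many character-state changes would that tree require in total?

9

Map each character onto (Taxon F,(((Taxon D,Taxon W),Taxon M),Taxon Z)) (rooted by Outgroup) and count the minimum state changes it requires (Fitch parsimony):
C1: 1; C2: 2; C3: 2; C4: 2; C5: 2.
Total tree length = 9.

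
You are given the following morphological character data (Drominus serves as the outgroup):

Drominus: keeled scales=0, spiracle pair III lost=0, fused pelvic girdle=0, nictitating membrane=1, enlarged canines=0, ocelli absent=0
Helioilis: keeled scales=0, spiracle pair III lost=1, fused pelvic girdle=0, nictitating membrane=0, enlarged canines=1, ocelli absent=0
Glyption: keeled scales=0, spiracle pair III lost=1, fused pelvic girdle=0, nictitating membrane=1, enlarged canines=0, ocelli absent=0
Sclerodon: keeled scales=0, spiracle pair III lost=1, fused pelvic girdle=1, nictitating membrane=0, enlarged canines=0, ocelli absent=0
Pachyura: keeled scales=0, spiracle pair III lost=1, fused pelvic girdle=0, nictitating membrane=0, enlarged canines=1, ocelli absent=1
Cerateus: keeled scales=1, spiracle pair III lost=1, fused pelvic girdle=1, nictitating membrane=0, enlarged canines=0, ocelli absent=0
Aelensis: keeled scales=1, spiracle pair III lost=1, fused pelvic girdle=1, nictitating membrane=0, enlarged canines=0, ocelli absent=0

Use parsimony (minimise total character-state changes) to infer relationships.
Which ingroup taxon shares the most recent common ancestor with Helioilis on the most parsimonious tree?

Character polarity is set by the outgroup: the derived state is whichever differs from the outgroup's state, so for nictitating membrane the derived state is '0', and for the remaining characters it is '1'.
keeled scales (derived state '1') is shared by Aelensis and Cerateus — a synapomorphy uniting that clade.
All ingroup taxa share the derived state '1' for spiracle pair III lost; it defines the ingroup but does not resolve relationships within it.
fused pelvic girdle: derived state '1' in Aelensis, Cerateus, and Sclerodon only — synapomorphy for {Aelensis, Cerateus, Sclerodon}.
Only Aelensis, Cerateus, Helioilis, Pachyura, and Sclerodon show the derived state '0' for nictitating membrane, supporting them as a clade.
enlarged canines (derived state '1') is shared by Helioilis and Pachyura — a synapomorphy uniting that clade.
ocelli absent: derived state '1' in Pachyura only — an autapomorphy, so it tells us nothing about relationships among taxa.
Most parsimonious ingroup topology: (((Helioilis,Pachyura),(Sclerodon,(Cerateus,Aelensis))),Glyption).
Helioilis and Pachyura form a cherry on this tree, so they are sister taxa.

Pachyura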